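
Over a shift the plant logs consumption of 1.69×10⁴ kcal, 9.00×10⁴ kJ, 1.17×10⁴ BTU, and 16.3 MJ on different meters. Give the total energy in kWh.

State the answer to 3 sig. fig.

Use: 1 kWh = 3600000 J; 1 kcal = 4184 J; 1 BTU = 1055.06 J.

52.6 kWh

1.69×10⁴ kcal × 4184 = 7.07096×10⁷ J
9.00×10⁴ kJ × 1000 = 9×10⁷ J
1.17×10⁴ BTU × 1055.06 = 1.23442×10⁷ J
16.3 MJ × 1000000 = 1.63×10⁷ J
Combined: 7.07096×10⁷ + 9×10⁷ + 1.23442×10⁷ + 1.63×10⁷ = 1.89354×10⁸ J
In kWh: 1.89354×10⁸ / 3600000 = 52.5983 kWh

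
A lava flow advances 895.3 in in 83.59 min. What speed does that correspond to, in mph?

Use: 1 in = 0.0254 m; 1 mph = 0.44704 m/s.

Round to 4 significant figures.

895.3 in × 0.0254 → 22.7406 m
83.59 min × 60 → 5015.4 s
v = d / t = 22.7406 m / 5015.4 s = 0.00453415 m/s
0.00453415 m/s ÷ (0.44704 m/s/mph) = 0.0101426 mph

0.01014 mph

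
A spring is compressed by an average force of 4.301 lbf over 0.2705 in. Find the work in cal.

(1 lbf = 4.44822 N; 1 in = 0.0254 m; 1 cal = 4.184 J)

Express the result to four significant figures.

4.301 lbf × 4.44822 → 19.1318 N
0.2705 in × 0.0254 → 0.0068707 m
W = F × d = 19.1318 N × 0.0068707 m = 0.131449 J
0.131449 J ÷ (4.184 J/cal) = 0.0314171 cal

0.03142 cal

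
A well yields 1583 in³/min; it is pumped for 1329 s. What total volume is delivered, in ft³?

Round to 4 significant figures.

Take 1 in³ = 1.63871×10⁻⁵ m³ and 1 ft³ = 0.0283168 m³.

1583 in³/min → 4.32346×10⁻⁴ m³/s
V = Q × t = 4.32346×10⁻⁴ × 1329 = 0.574588 m³
In ft³: 0.574588 / 0.0283168 = 20.2914 ft³

20.29 ft³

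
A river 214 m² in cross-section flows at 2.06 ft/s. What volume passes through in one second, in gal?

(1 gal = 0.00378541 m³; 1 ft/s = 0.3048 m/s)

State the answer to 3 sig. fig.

3.55×10⁴ gal

2.06 ft/s × 0.3048 = 0.627888 m/s
V = v × A × t = 0.627888 m/s × 214 m² × 1 s = 134.368 m³
134.368 m³ ÷ (0.00378541 m³/gal) = 35496.3 gal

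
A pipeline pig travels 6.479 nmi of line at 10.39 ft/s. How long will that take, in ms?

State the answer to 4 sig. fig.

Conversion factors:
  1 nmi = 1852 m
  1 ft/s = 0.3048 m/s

6.479 nmi × 1852 → 11999.1 m
10.39 ft/s × 0.3048 → 3.16687 m/s
t = d / v = 11999.1 m / 3.16687 m/s = 3788.95 s
3788.95 s ÷ (0.001 s/ms) = 3.78895×10⁶ ms

3.789×10⁶ ms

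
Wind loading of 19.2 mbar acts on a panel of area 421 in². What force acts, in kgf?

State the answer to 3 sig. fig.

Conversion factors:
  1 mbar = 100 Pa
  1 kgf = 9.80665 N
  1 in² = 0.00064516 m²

53.2 kgf

19.2 mbar × 100 → 1920 Pa
421 in² × 0.00064516 → 0.271612 m²
F = P × A = 1920 Pa × 0.271612 m² = 521.495 N
521.495 N ÷ (9.80665 N/kgf) = 53.1777 kgf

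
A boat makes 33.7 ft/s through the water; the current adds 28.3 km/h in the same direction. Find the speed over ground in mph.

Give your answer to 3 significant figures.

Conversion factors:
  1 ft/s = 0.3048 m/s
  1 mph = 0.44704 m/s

40.6 mph

33.7 ft/s × 0.3048 = 10.2718 m/s
28.3 km/h × (1/3.6) = 7.86111 m/s
Total: 10.2718 + 7.86111 = 18.1329 m/s
In mph: 18.1329 / 0.44704 = 40.5621 mph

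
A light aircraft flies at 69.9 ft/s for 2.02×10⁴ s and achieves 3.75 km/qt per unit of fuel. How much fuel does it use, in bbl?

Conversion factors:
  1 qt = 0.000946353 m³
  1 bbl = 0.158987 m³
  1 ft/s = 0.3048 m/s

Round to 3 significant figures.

0.683 bbl

69.9 ft/s → 21.3055 m/s
d = v × t = 21.3055 × 20200 = 430371 m
3.75 km/qt → 3.96258×10⁶ m/m³
V = d / (distance per unit fuel) = 430371 / 3.96258×10⁶ = 0.108609 m³
In bbl: 0.108609 / 0.158987 = 0.683131 bbl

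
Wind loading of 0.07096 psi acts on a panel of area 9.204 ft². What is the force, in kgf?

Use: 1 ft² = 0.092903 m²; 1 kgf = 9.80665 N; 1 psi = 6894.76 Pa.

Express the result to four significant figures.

0.07096 psi × 6894.76 → 489.252 Pa
9.204 ft² × 0.092903 → 0.855079 m²
F = P × A = 489.252 Pa × 0.855079 m² = 418.349 N
418.349 N ÷ (9.80665 N/kgf) = 42.6597 kgf

42.66 kgf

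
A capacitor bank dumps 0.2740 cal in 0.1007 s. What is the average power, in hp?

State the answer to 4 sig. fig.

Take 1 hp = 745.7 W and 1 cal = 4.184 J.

0.01527 hp

0.2740 cal × 4.184 → 1.14642 J
P = E / t = 1.14642 J / 0.1007 s = 11.3845 W
11.3845 W ÷ (745.7 W/hp) = 0.0152669 hp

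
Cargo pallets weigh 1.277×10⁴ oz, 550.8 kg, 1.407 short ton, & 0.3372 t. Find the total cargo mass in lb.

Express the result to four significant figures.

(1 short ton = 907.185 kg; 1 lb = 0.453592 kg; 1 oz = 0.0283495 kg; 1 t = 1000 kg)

1.277×10⁴ oz × 0.0283495 = 362.023 kg
550.8 kg (already kg)
1.407 short ton × 907.185 = 1276.41 kg
0.3372 t × 1000 = 337.2 kg
Combined: 362.023 + 550.8 + 1276.41 + 337.2 = 2526.43 kg
In lb: 2526.43 / 0.453592 = 5569.83 lb

5570 lb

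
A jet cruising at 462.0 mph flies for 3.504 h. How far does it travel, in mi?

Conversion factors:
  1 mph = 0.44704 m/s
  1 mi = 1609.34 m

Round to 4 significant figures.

462.0 mph × 0.44704 → 206.532 m/s
3.504 h × 3600 → 12614.4 s
d = v × t = 206.532 m/s × 12614.4 s = 2.60528×10⁶ m
2.60528×10⁶ m ÷ (1609.34 m/mi) = 1618.85 mi

1619 mi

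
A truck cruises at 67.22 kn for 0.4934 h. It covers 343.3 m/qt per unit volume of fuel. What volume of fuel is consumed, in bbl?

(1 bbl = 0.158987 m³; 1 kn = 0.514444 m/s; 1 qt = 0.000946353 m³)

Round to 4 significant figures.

67.22 kn → 34.5809 m/s
0.4934 h → 1776.24 s
d = v × t = 34.5809 × 1776.24 = 61424 m
343.3 m/qt → 362761 m/m³
V = d / (distance per unit fuel) = 61424 / 362761 = 0.169324 m³
In bbl: 0.169324 / 0.158987 = 1.06502 bbl

1.065 bbl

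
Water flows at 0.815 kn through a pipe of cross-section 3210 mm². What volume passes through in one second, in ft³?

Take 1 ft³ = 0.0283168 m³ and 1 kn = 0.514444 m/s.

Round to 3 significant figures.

0.0475 ft³

0.815 kn × 0.514444 → 0.419272 m/s
3210 mm² × 10⁻⁶ → 0.00321 m²
V = v × A × t = 0.419272 m/s × 0.00321 m² × 1 s = 0.00134586 m³
0.00134586 m³ ÷ (0.0283168 m³/ft³) = 0.0475287 ft³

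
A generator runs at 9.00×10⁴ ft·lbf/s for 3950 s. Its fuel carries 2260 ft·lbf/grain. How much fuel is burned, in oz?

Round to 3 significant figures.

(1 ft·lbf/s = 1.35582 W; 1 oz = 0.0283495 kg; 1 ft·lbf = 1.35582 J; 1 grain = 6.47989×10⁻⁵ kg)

9.00×10⁴ ft·lbf/s → 122024 W
E = P × t = 122024 × 3950 = 4.81995×10⁸ J
2260 ft·lbf/grain → 4.72871×10⁷ J/kg
m = E / e_s = 4.81995×10⁸ / 4.72871×10⁷ = 10.1929 kg
In oz: 10.1929 / 0.0283495 = 359.544 oz

360 oz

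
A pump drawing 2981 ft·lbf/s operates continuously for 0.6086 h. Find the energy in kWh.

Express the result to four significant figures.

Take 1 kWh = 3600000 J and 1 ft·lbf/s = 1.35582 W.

2981 ft·lbf/s × 1.35582 = 4041.7 W
0.6086 h × 3600 = 2190.96 s
E = P × t = 4041.7 W × 2190.96 s = 8.8552×10⁶ J
8.8552×10⁶ J ÷ (3600000 J/kWh) = 2.45978 kWh

2.460 kWh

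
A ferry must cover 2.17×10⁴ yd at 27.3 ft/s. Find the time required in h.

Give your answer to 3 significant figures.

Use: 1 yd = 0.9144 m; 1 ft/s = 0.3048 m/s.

0.662 h

2.17×10⁴ yd × 0.9144 → 19842.5 m
27.3 ft/s × 0.3048 → 8.32104 m/s
t = d / v = 19842.5 m / 8.32104 m/s = 2384.62 s
2384.62 s ÷ (3600 s/h) = 0.662394 h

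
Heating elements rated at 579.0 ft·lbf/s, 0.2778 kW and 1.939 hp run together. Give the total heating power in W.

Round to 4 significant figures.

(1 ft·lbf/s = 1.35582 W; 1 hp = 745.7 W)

579.0 ft·lbf/s × 1.35582 → 785.02 W
0.2778 kW × 1000 → 277.8 W
1.939 hp × 745.7 → 1445.91 W
Sum: 785.02 + 277.8 + 1445.91 = 2508.73 W

2509 W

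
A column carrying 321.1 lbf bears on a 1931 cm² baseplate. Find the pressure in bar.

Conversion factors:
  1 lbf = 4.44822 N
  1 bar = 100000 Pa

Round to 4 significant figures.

321.1 lbf × 4.44822 = 1428.32 N
1931 cm² × 0.0001 = 0.1931 m²
P = F / A = 1428.32 N / 0.1931 m² = 7396.79 Pa
7396.79 Pa ÷ (100000 Pa/bar) = 0.0739679 bar

0.07397 bar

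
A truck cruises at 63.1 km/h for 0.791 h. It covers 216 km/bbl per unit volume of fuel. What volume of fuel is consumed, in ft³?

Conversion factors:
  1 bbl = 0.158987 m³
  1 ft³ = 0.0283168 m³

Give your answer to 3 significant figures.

1.30 ft³

63.1 km/h → 17.5278 m/s
0.791 h → 2847.6 s
d = v × t = 17.5278 × 2847.6 = 49912.2 m
216 km/bbl → 1.3586×10⁶ m/m³
V = d / (distance per unit fuel) = 49912.2 / 1.3586×10⁶ = 0.036738 m³
In ft³: 0.036738 / 0.0283168 = 1.29739 ft³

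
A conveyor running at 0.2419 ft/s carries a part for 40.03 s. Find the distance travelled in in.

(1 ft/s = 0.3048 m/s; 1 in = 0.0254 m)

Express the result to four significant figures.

0.2419 ft/s × 0.3048 → 0.0737311 m/s
d = v × t = 0.0737311 m/s × 40.03 s = 2.95146 m
2.95146 m ÷ (0.0254 m/in) = 116.199 in

116.2 in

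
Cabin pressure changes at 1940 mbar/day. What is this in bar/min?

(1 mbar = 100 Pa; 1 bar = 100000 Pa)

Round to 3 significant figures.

0.00135 bar/min

1940 mbar/day × 100 Pa/mbar ÷ 86400 s/day = 2.24537 Pa/s
2.24537 Pa/s ÷ 100000 Pa/bar × 60 s/min = 0.00134722 bar/min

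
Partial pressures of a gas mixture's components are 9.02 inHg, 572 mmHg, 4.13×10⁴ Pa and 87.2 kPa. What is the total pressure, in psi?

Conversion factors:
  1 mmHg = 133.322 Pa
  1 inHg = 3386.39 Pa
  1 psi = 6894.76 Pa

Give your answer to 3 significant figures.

9.02 inHg × 3386.39 → 30545.2 Pa
572 mmHg × 133.322 → 76260.2 Pa
4.13×10⁴ Pa (already Pa)
87.2 kPa × 1000 → 87200 Pa
Combined: 30545.2 + 76260.2 + 41300 + 87200 = 235305 Pa
In psi: 235305 / 6894.76 = 34.1281 psi

34.1 psi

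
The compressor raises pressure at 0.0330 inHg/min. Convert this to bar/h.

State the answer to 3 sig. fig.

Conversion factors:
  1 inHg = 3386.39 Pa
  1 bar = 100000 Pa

0.0330 inHg/min × 3386.39 Pa/inHg ÷ 60 s/min = 1.86251 Pa/s
1.86251 Pa/s ÷ 100000 Pa/bar × 3600 s/h = 0.0670504 bar/h

0.0671 bar/h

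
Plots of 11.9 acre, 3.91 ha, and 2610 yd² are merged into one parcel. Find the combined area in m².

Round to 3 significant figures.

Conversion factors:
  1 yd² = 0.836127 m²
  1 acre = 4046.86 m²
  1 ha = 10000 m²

8.94×10⁴ m²

11.9 acre × 4046.86 → 48157.6 m²
3.91 ha × 10000 → 39100 m²
2610 yd² × 0.836127 → 2182.29 m²
Sum: 48157.6 + 39100 + 2182.29 = 89439.9 m²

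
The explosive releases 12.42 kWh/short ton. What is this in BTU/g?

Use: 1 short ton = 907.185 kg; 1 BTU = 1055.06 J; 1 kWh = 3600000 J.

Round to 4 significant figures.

0.04671 BTU/g

12.42 kWh/short ton × 3600000 J/kWh ÷ 907.185 kg/short ton = 49286.5 J/kg
49286.5 J/kg ÷ 1055.06 J/BTU × 0.001 kg/g = 0.0467144 BTU/g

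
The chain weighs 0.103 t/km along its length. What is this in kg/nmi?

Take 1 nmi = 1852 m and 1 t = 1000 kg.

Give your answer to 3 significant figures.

191 kg/nmi

0.103 t/km × 1000 kg/t ÷ 1000 m/km = 0.103 kg/m
0.103 kg/m × 1852 m/nmi = 190.756 kg/nmi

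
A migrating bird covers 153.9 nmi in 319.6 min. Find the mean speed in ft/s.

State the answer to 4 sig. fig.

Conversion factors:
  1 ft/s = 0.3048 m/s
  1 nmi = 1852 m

48.76 ft/s

153.9 nmi × 1852 = 285023 m
319.6 min × 60 = 19176 s
v = d / t = 285023 m / 19176 s = 14.8635 m/s
14.8635 m/s ÷ (0.3048 m/s/ft/s) = 48.7648 ft/s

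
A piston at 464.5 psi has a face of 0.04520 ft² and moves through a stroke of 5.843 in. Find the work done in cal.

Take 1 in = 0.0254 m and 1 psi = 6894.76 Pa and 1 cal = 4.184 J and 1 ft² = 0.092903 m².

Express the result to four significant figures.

464.5 psi → 3.20262×10⁶ Pa
0.04520 ft² → 0.00419922 m²
F = P × A = 3.20262×10⁶ × 0.00419922 = 13448.5 N
5.843 in → 0.148412 m
W = F × d = 13448.5 × 0.148412 = 1995.92 J
In cal: 1995.92 / 4.184 = 477.036 cal

477.0 cal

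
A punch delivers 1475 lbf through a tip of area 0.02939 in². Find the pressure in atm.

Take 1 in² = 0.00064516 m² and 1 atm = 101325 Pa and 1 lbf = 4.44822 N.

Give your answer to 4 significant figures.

3415 atm

1475 lbf × 4.44822 = 6561.12 N
0.02939 in² × 0.00064516 = 1.89613×10⁻⁵ m²
P = F / A = 6561.12 N / 1.89613×10⁻⁵ m² = 3.46027×10⁸ Pa
3.46027×10⁸ Pa ÷ (101325 Pa/atm) = 3415.02 atm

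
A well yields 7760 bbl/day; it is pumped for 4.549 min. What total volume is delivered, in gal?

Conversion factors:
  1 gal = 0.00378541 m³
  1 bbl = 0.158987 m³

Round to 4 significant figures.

1030 gal

7760 bbl/day → 0.0142794 m³/s
4.549 min → 272.94 s
V = Q × t = 0.0142794 × 272.94 = 3.89742 m³
In gal: 3.89742 / 0.00378541 = 1029.59 gal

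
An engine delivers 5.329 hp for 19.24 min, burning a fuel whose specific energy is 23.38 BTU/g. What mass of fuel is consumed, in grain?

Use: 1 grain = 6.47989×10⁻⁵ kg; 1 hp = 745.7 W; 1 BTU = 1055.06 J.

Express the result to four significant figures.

5.329 hp → 3973.84 W
19.24 min → 1154.4 s
E = P × t = 3973.84 × 1154.4 = 4.5874×10⁶ J
23.38 BTU/g → 2.46673×10⁷ J/kg
m = E / e_s = 4.5874×10⁶ / 2.46673×10⁷ = 0.185971 kg
In grain: 0.185971 / 6.47989×10⁻⁵ = 2869.97 grain

2870 grain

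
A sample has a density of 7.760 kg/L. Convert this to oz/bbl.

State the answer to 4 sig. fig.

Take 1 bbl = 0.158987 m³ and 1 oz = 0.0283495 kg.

7.760 kg/L ÷ 0.001 m³/L = 7760 kg/m³
7760 kg/m³ ÷ 0.0283495 kg/oz × 0.158987 m³/bbl = 43518.9 oz/bbl

4.352×10⁴ oz/bbl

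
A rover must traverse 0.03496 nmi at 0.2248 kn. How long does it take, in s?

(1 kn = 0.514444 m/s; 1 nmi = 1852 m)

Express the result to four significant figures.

0.03496 nmi × 1852 = 64.7459 m
0.2248 kn × 0.514444 = 0.115647 m/s
t = d / v = 64.7459 m / 0.115647 m/s = 559.858 s

559.9 s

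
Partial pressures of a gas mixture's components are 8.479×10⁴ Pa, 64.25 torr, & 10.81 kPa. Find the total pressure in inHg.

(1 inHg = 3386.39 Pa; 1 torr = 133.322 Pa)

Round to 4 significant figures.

8.479×10⁴ Pa (already Pa)
64.25 torr × 133.322 → 8565.94 Pa
10.81 kPa × 1000 → 10810 Pa
Combined: 84790 + 8565.94 + 10810 = 104166 Pa
In inHg: 104166 / 3386.39 = 30.7602 inHg

30.76 inHg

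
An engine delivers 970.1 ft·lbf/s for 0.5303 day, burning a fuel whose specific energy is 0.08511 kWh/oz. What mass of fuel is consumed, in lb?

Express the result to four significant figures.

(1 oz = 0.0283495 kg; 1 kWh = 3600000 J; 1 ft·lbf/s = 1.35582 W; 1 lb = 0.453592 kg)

970.1 ft·lbf/s → 1315.28 W
0.5303 day → 45817.9 s
E = P × t = 1315.28 × 45817.9 = 6.02634×10⁷ J
0.08511 kWh/oz → 1.08078×10⁷ J/kg
m = E / e_s = 6.02634×10⁷ / 1.08078×10⁷ = 5.57592 kg
In lb: 5.57592 / 0.453592 = 12.2928 lb

12.29 lb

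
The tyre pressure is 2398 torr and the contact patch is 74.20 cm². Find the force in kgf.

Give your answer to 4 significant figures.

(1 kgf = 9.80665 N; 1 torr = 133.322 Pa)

241.9 kgf

2398 torr × 133.322 → 319706 Pa
74.20 cm² × 0.0001 → 0.00742 m²
F = P × A = 319706 Pa × 0.00742 m² = 2372.22 N
2372.22 N ÷ (9.80665 N/kgf) = 241.899 kgf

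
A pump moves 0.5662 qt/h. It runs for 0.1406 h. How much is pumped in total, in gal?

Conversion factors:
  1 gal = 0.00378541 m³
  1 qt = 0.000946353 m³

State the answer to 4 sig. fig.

0.01990 gal

0.5662 qt/h → 1.4884×10⁻⁷ m³/s
0.1406 h → 506.16 s
V = Q × t = 1.4884×10⁻⁷ × 506.16 = 7.53369×10⁻⁵ m³
In gal: 7.53369×10⁻⁵ / 0.00378541 = 0.0199019 gal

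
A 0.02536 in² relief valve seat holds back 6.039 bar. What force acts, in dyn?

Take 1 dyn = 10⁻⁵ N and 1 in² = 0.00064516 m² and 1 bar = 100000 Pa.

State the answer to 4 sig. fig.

6.039 bar × 100000 → 603900 Pa
0.02536 in² × 0.00064516 → 1.63613×10⁻⁵ m²
F = P × A = 603900 Pa × 1.63613×10⁻⁵ m² = 9.88059 N
9.88059 N ÷ (10⁻⁵ N/dyn) = 988059 dyn

9.881×10⁵ dyn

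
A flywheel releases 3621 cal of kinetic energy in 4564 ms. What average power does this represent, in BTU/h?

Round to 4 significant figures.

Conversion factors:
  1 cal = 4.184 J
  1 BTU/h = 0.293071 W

3621 cal × 4.184 = 15150.3 J
4564 ms × 0.001 = 4.564 s
P = E / t = 15150.3 J / 4.564 s = 3319.52 W
3319.52 W ÷ (0.293071 W/BTU/h) = 11326.7 BTU/h

1.133×10⁴ BTU/h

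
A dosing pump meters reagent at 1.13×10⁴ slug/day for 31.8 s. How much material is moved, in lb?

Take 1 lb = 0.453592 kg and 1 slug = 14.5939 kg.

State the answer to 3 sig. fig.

1.13×10⁴ slug/day → 1.90869 kg/s
m = ṁ × t = 1.90869 × 31.8 = 60.6963 kg
In lb: 60.6963 / 0.453592 = 133.813 lb

134 lb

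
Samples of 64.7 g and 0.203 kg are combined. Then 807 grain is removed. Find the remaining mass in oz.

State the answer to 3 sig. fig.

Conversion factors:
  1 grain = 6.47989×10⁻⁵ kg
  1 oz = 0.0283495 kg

7.60 oz

64.7 g × 0.001 = 0.0647 kg
0.203 kg (already kg)
807 grain × 6.47989×10⁻⁵ = 0.0522927 kg
Net: 0.0647 + 0.203 − 0.0522927 = 0.215407 kg
In oz: 0.215407 / 0.0283495 = 7.59826 oz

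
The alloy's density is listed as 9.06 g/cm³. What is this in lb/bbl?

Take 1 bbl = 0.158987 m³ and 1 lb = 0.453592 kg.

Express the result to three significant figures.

9.06 g/cm³ × 0.001 kg/g ÷ 10⁻⁶ m³/cm³ = 9060 kg/m³
9060 kg/m³ ÷ 0.453592 kg/lb × 0.158987 m³/bbl = 3175.59 lb/bbl

3180 lb/bbl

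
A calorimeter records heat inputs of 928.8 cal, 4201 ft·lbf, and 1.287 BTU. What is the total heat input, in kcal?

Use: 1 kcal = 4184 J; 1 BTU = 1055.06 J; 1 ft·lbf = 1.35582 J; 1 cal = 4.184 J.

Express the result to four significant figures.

928.8 cal × 4.184 = 3886.1 J
4201 ft·lbf × 1.35582 = 5695.8 J
1.287 BTU × 1055.06 = 1357.86 J
Total: 3886.1 + 5695.8 + 1357.86 = 10939.8 J
In kcal: 10939.8 / 4184 = 2.61467 kcal

2.615 kcal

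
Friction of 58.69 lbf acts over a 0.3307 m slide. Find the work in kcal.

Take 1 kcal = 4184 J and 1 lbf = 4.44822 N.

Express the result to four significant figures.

0.02063 kcal

58.69 lbf × 4.44822 = 261.066 N
W = F × d = 261.066 N × 0.3307 m = 86.3345 J
86.3345 J ÷ (4184 J/kcal) = 0.0206344 kcal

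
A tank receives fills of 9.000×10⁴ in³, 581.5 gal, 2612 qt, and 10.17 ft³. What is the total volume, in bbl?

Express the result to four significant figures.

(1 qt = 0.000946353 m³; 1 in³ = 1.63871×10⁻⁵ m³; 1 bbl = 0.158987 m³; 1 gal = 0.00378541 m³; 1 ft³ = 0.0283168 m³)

40.48 bbl

9.000×10⁴ in³ × 1.63871×10⁻⁵ = 1.47484 m³
581.5 gal × 0.00378541 = 2.20122 m³
2612 qt × 0.000946353 = 2.47187 m³
10.17 ft³ × 0.0283168 = 0.287982 m³
Sum: 1.47484 + 2.20122 + 2.47187 + 0.287982 = 6.43591 m³
In bbl: 6.43591 / 0.158987 = 40.4807 bbl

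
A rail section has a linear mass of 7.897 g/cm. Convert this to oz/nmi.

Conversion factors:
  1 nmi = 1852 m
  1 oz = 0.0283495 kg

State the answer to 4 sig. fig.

5.159×10⁴ oz/nmi

7.897 g/cm × 0.001 kg/g ÷ 0.01 m/cm = 0.7897 kg/m
0.7897 kg/m ÷ 0.0283495 kg/oz × 1852 m/nmi = 51589.1 oz/nmi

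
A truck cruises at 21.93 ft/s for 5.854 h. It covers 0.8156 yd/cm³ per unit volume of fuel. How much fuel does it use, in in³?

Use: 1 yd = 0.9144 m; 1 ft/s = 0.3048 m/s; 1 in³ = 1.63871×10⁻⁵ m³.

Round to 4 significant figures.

1.153×10⁴ in³

21.93 ft/s → 6.68426 m/s
5.854 h → 21074.4 s
d = v × t = 6.68426 × 21074.4 = 140867 m
0.8156 yd/cm³ → 745785 m/m³
V = d / (distance per unit fuel) = 140867 / 745785 = 0.188884 m³
In in³: 0.188884 / 1.63871×10⁻⁵ = 11526.4 in³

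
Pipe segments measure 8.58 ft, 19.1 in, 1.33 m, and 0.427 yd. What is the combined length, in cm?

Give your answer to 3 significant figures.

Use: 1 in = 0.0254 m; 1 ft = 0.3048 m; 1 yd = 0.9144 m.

8.58 ft × 0.3048 → 2.61518 m
19.1 in × 0.0254 → 0.48514 m
1.33 m (already m)
0.427 yd × 0.9144 → 0.390449 m
Total: 2.61518 + 0.48514 + 1.33 + 0.390449 = 4.82077 m
In cm: 4.82077 / 0.01 = 482.077 cm

482 cm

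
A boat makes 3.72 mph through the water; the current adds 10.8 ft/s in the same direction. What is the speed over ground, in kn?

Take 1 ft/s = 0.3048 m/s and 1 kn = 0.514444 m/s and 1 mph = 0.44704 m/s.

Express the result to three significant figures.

9.63 kn

3.72 mph × 0.44704 = 1.66299 m/s
10.8 ft/s × 0.3048 = 3.29184 m/s
Total: 1.66299 + 3.29184 = 4.95483 m/s
In kn: 4.95483 / 0.514444 = 9.63143 kn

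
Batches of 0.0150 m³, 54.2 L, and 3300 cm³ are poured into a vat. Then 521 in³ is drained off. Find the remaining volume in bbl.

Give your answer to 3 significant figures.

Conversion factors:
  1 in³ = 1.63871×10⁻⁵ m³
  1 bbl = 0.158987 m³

0.0150 m³ (already m³)
54.2 L × 0.001 = 0.0542 m³
3300 cm³ × 10⁻⁶ = 0.0033 m³
521 in³ × 1.63871×10⁻⁵ = 0.00853768 m³
Sum: 0.015 + 0.0542 + 0.0033 − 0.00853768 = 0.0639623 m³
In bbl: 0.0639623 / 0.158987 = 0.402312 bbl

0.402 bbl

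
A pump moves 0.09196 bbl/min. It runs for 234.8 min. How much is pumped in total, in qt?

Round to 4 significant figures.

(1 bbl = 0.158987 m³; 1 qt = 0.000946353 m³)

3627 qt

0.09196 bbl/min → 2.43674×10⁻⁴ m³/s
234.8 min → 14088 s
V = Q × t = 2.43674×10⁻⁴ × 14088 = 3.43288 m³
In qt: 3.43288 / 0.000946353 = 3627.48 qt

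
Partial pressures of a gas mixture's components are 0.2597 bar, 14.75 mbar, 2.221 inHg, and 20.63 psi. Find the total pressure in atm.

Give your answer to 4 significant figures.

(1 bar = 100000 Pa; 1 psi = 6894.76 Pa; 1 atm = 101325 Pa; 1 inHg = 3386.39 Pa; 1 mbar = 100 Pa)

1.749 atm

0.2597 bar × 100000 → 25970 Pa
14.75 mbar × 100 → 1475 Pa
2.221 inHg × 3386.39 → 7521.17 Pa
20.63 psi × 6894.76 → 142239 Pa
Sum: 25970 + 1475 + 7521.17 + 142239 = 177205 Pa
In atm: 177205 / 101325 = 1.74888 atm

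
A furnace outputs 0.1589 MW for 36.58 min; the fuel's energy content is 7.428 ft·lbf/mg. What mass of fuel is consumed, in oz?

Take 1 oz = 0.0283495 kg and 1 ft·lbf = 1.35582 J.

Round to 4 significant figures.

1222 oz

0.1589 MW → 158900 W
36.58 min → 2194.8 s
E = P × t = 158900 × 2194.8 = 3.48754×10⁸ J
7.428 ft·lbf/mg → 1.0071×10⁷ J/kg
m = E / e_s = 3.48754×10⁸ / 1.0071×10⁷ = 34.6295 kg
In oz: 34.6295 / 0.0283495 = 1221.52 oz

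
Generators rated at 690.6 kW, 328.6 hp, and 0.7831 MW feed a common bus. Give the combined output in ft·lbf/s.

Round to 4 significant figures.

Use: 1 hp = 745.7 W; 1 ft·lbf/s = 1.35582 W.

690.6 kW × 1000 = 690600 W
328.6 hp × 745.7 = 245037 W
0.7831 MW × 1000000 = 783100 W
Combined: 690600 + 245037 + 783100 = 1.71874×10⁶ W
In ft·lbf/s: 1.71874×10⁶ / 1.35582 = 1.26768×10⁶ ft·lbf/s

1.268×10⁶ ft·lbf/s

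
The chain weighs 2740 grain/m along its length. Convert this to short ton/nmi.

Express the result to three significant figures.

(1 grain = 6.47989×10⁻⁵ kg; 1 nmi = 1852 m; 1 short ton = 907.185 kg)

0.362 short ton/nmi

2740 grain/m × 6.47989×10⁻⁵ kg/grain = 0.177549 kg/m
0.177549 kg/m ÷ 907.185 kg/short ton × 1852 m/nmi = 0.362463 short ton/nmi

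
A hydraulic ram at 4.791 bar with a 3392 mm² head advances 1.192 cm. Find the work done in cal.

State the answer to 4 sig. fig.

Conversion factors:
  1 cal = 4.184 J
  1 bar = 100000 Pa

4.630 cal

4.791 bar → 479100 Pa
3392 mm² → 0.003392 m²
F = P × A = 479100 × 0.003392 = 1625.11 N
1.192 cm → 0.01192 m
W = F × d = 1625.11 × 0.01192 = 19.3713 J
In cal: 19.3713 / 4.184 = 4.62985 cal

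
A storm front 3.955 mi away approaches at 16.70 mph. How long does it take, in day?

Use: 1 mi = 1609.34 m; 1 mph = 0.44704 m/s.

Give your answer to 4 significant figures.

0.009868 day

3.955 mi × 1609.34 = 6364.94 m
16.70 mph × 0.44704 = 7.46557 m/s
t = d / v = 6364.94 m / 7.46557 m/s = 852.573 s
852.573 s ÷ (86400 s/day) = 0.00986774 day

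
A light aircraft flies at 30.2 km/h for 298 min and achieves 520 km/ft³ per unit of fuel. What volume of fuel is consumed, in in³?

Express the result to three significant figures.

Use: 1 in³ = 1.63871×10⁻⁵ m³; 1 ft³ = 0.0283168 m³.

30.2 km/h → 8.38889 m/s
298 min → 17880 s
d = v × t = 8.38889 × 17880 = 149993 m
520 km/ft³ → 1.83637×10⁷ m/m³
V = d / (distance per unit fuel) = 149993 / 1.83637×10⁷ = 0.00816791 m³
In in³: 0.00816791 / 1.63871×10⁻⁵ = 498.435 in³

498 in³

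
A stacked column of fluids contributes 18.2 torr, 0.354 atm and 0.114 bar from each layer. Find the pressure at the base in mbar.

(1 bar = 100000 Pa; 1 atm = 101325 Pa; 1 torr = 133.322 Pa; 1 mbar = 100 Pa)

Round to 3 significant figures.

497 mbar

18.2 torr × 133.322 = 2426.46 Pa
0.354 atm × 101325 = 35869 Pa
0.114 bar × 100000 = 11400 Pa
Total: 2426.46 + 35869 + 11400 = 49695.5 Pa
In mbar: 49695.5 / 100 = 496.955 mbar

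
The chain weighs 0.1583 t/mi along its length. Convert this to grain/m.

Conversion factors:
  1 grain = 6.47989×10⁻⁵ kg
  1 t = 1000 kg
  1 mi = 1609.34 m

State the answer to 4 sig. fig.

0.1583 t/mi × 1000 kg/t ÷ 1609.34 m/mi = 0.0983633 kg/m
0.0983633 kg/m ÷ 6.47989×10⁻⁵ kg/grain = 1517.98 grain/m

1518 grain/m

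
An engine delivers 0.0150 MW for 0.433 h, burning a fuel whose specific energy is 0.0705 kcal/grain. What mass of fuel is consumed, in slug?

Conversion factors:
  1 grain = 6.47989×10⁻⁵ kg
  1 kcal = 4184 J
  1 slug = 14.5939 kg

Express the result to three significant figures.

0.0150 MW → 15000 W
0.433 h → 1558.8 s
E = P × t = 15000 × 1558.8 = 2.3382×10⁷ J
0.0705 kcal/grain → 4.55211×10⁶ J/kg
m = E / e_s = 2.3382×10⁷ / 4.55211×10⁶ = 5.13652 kg
In slug: 5.13652 / 14.5939 = 0.351963 slug

0.352 slug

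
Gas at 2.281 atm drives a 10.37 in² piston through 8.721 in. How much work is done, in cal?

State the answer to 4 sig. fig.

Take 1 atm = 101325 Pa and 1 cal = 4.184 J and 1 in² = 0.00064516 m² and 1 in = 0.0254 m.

2.281 atm → 231122 Pa
10.37 in² → 0.00669031 m²
F = P × A = 231122 × 0.00669031 = 1546.28 N
8.721 in → 0.221513 m
W = F × d = 1546.28 × 0.221513 = 342.521 J
In cal: 342.521 / 4.184 = 81.8645 cal

81.86 cal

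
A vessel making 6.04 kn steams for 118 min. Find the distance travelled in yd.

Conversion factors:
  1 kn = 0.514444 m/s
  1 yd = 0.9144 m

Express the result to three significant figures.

2.41×10⁴ yd

6.04 kn × 0.514444 = 3.10724 m/s
118 min × 60 = 7080 s
d = v × t = 3.10724 m/s × 7080 s = 21999.3 m
21999.3 m ÷ (0.9144 m/yd) = 24058.7 yd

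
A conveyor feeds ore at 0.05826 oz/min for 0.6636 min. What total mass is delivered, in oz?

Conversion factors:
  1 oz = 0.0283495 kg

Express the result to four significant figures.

0.03866 oz

0.05826 oz/min → 2.75274×10⁻⁵ kg/s
0.6636 min → 39.816 s
m = ṁ × t = 2.75274×10⁻⁵ × 39.816 = 0.00109603 kg
In oz: 0.00109603 / 0.0283495 = 0.0386614 oz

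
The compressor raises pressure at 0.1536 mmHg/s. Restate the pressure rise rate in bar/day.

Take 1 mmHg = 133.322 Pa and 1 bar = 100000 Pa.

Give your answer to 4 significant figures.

0.1536 mmHg/s × 133.322 Pa/mmHg = 20.4783 Pa/s
20.4783 Pa/s ÷ 100000 Pa/bar × 86400 s/day = 17.6933 bar/day

17.69 bar/day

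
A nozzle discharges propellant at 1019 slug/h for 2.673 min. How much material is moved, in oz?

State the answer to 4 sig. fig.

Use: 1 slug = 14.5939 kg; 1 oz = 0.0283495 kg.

1019 slug/h → 4.13088 kg/s
2.673 min → 160.38 s
m = ṁ × t = 4.13088 × 160.38 = 662.511 kg
In oz: 662.511 / 0.0283495 = 23369.4 oz

2.337×10⁴ oz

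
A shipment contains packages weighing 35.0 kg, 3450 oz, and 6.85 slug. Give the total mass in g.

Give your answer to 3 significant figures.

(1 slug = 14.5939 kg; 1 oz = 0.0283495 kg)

35.0 kg (already kg)
3450 oz × 0.0283495 = 97.8058 kg
6.85 slug × 14.5939 = 99.9682 kg
Combined: 35 + 97.8058 + 99.9682 = 232.774 kg
In g: 232.774 / 0.001 = 232774 g

2.33×10⁵ g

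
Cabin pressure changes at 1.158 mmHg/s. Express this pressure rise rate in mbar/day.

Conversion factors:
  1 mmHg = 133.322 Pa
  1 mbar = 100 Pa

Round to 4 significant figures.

1.158 mmHg/s × 133.322 Pa/mmHg = 154.387 Pa/s
154.387 Pa/s ÷ 100 Pa/mbar × 86400 s/day = 133390 mbar/day

1.334×10⁵ mbar/day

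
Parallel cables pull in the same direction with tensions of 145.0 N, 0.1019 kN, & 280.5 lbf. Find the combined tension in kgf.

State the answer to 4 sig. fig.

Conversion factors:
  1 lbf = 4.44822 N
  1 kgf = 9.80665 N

152.4 kgf

145.0 N (already N)
0.1019 kN × 1000 → 101.9 N
280.5 lbf × 4.44822 → 1247.73 N
Sum: 145 + 101.9 + 1247.73 = 1494.63 N
In kgf: 1494.63 / 9.80665 = 152.41 kgf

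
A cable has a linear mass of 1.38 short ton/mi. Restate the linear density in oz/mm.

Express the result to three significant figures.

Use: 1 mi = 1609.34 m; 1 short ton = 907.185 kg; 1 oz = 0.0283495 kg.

0.0274 oz/mm

1.38 short ton/mi × 907.185 kg/short ton ÷ 1609.34 m/mi = 0.777906 kg/m
0.777906 kg/m ÷ 0.0283495 kg/oz × 0.001 m/mm = 0.0274398 oz/mm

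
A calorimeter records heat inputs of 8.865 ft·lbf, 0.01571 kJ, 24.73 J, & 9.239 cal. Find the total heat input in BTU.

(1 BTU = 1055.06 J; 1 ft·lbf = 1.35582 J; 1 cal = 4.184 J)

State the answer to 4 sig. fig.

8.865 ft·lbf × 1.35582 → 12.0193 J
0.01571 kJ × 1000 → 15.71 J
24.73 J (already J)
9.239 cal × 4.184 → 38.656 J
Total: 12.0193 + 15.71 + 24.73 + 38.656 = 91.1153 J
In BTU: 91.1153 / 1055.06 = 0.0863603 BTU

0.08636 BTU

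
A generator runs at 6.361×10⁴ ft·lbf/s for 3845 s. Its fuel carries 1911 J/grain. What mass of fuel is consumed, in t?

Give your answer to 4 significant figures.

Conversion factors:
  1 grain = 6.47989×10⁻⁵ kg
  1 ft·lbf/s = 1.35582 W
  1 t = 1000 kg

6.361×10⁴ ft·lbf/s → 86243.7 W
E = P × t = 86243.7 × 3845 = 3.31607×10⁸ J
1911 J/grain → 2.94912×10⁷ J/kg
m = E / e_s = 3.31607×10⁸ / 2.94912×10⁷ = 11.2443 kg
In t: 11.2443 / 1000 = 0.0112443 t

0.01124 t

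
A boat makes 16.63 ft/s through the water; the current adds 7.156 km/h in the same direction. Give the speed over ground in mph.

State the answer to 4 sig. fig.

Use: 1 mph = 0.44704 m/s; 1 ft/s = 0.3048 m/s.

16.63 ft/s × 0.3048 = 5.06882 m/s
7.156 km/h × (1/3.6) = 1.98778 m/s
Sum: 5.06882 + 1.98778 = 7.0566 m/s
In mph: 7.0566 / 0.44704 = 15.7852 mph

15.79 mph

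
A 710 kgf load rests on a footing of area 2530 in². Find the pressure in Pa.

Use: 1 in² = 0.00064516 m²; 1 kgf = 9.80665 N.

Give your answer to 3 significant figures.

4270 Pa

710 kgf × 9.80665 = 6962.72 N
2530 in² × 0.00064516 = 1.63225 m²
P = F / A = 6962.72 N / 1.63225 m² = 4265.72 Pa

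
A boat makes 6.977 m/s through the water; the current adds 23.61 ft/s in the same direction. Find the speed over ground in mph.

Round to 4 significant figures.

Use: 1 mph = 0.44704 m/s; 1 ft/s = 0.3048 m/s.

6.977 m/s (already m/s)
23.61 ft/s × 0.3048 = 7.19633 m/s
Sum: 6.977 + 7.19633 = 14.1733 m/s
In mph: 14.1733 / 0.44704 = 31.7048 mph

31.70 mph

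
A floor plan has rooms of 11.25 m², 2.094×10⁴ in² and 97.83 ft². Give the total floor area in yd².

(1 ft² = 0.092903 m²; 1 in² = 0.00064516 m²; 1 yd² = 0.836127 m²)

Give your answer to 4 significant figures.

40.48 yd²

11.25 m² (already m²)
2.094×10⁴ in² × 0.00064516 = 13.5097 m²
97.83 ft² × 0.092903 = 9.0887 m²
Total: 11.25 + 13.5097 + 9.0887 = 33.8484 m²
In yd²: 33.8484 / 0.836127 = 40.4824 yd²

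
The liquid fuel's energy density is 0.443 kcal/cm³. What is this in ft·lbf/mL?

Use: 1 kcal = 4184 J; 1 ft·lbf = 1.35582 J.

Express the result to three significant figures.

1370 ft·lbf/mL

0.443 kcal/cm³ × 4184 J/kcal ÷ 10⁻⁶ m³/cm³ = 1.85351×10⁹ J/m³
1.85351×10⁹ J/m³ ÷ 1.35582 J/ft·lbf × 10⁻⁶ m³/mL = 1367.08 ft·lbf/mL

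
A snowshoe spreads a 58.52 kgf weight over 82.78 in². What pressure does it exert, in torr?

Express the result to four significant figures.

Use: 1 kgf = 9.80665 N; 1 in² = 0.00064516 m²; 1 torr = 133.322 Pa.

80.60 torr

58.52 kgf × 9.80665 = 573.885 N
82.78 in² × 0.00064516 = 0.0534063 m²
P = F / A = 573.885 N / 0.0534063 m² = 10745.6 Pa
10745.6 Pa ÷ (133.322 Pa/torr) = 80.5989 torr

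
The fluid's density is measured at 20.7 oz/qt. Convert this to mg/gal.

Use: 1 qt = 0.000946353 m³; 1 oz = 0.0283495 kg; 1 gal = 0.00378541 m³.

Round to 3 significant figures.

20.7 oz/qt × 0.0283495 kg/oz ÷ 0.000946353 m³/qt = 620.101 kg/m³
620.101 kg/m³ ÷ 10⁻⁶ kg/mg × 0.00378541 m³/gal = 2.34734×10⁶ mg/gal

2.35×10⁶ mg/gal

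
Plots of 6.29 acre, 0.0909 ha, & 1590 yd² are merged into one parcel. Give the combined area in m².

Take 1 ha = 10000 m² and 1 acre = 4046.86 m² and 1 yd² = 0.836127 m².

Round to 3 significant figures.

2.77×10⁴ m²

6.29 acre × 4046.86 = 25454.7 m²
0.0909 ha × 10000 = 909 m²
1590 yd² × 0.836127 = 1329.44 m²
Total: 25454.7 + 909 + 1329.44 = 27693.1 m²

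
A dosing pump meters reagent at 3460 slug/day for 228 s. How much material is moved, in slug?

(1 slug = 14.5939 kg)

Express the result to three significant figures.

3460 slug/day → 0.584432 kg/s
m = ṁ × t = 0.584432 × 228 = 133.25 kg
In slug: 133.25 / 14.5939 = 9.13053 slug

9.13 slug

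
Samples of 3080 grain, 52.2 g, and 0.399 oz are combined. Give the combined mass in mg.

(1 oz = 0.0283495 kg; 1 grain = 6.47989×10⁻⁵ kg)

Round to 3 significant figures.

2.63×10⁵ mg

3080 grain × 6.47989×10⁻⁵ = 0.199581 kg
52.2 g × 0.001 = 0.0522 kg
0.399 oz × 0.0283495 = 0.0113115 kg
Combined: 0.199581 + 0.0522 + 0.0113115 = 0.263092 kg
In mg: 0.263092 / 10⁻⁶ = 263092 mg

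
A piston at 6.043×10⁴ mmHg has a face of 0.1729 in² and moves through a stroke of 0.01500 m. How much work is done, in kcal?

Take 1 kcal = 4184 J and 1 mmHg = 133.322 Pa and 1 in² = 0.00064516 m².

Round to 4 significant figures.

6.043×10⁴ mmHg → 8.05665×10⁶ Pa
0.1729 in² → 1.11548×10⁻⁴ m²
F = P × A = 8.05665×10⁶ × 1.11548×10⁻⁴ = 898.703 N
W = F × d = 898.703 × 0.015 = 13.4805 J
In kcal: 13.4805 / 4184 = 0.00322192 kcal

0.003222 kcal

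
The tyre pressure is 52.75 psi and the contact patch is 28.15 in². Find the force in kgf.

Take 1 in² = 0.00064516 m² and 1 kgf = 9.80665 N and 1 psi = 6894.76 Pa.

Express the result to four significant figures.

52.75 psi × 6894.76 → 363699 Pa
28.15 in² × 0.00064516 → 0.0181613 m²
F = P × A = 363699 Pa × 0.0181613 m² = 6605.25 N
6605.25 N ÷ (9.80665 N/kgf) = 673.548 kgf

673.5 kgf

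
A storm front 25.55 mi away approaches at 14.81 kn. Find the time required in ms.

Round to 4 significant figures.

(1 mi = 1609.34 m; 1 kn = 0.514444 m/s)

5.397×10⁶ ms

25.55 mi × 1609.34 → 41118.6 m
14.81 kn × 0.514444 → 7.61892 m/s
t = d / v = 41118.6 m / 7.61892 m/s = 5396.91 s
5396.91 s ÷ (0.001 s/ms) = 5.39691×10⁶ ms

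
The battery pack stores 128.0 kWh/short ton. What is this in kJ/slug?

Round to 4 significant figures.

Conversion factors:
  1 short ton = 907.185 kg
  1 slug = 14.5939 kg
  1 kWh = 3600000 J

128.0 kWh/short ton × 3600000 J/kWh ÷ 907.185 kg/short ton = 507945 J/kg
507945 J/kg ÷ 1000 J/kJ × 14.5939 kg/slug = 7412.9 kJ/slug

7413 kJ/slug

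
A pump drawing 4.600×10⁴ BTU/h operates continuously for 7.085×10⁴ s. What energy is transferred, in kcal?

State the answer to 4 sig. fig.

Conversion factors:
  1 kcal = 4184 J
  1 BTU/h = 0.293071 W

2.283×10⁵ kcal

4.600×10⁴ BTU/h × 0.293071 → 13481.3 W
E = P × t = 13481.3 W × 70850 s = 9.5515×10⁸ J
9.5515×10⁸ J ÷ (4184 J/kcal) = 228286 kcal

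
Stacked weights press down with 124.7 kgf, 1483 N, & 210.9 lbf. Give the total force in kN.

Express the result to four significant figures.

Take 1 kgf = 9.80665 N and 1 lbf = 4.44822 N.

124.7 kgf × 9.80665 = 1222.89 N
1483 N (already N)
210.9 lbf × 4.44822 = 938.13 N
Total: 1222.89 + 1483 + 938.13 = 3644.02 N
In kN: 3644.02 / 1000 = 3.64402 kN

3.644 kN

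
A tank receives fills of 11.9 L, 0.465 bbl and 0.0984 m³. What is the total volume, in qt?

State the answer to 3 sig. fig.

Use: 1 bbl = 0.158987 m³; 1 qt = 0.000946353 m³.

195 qt

11.9 L × 0.001 → 0.0119 m³
0.465 bbl × 0.158987 → 0.073929 m³
0.0984 m³ (already m³)
Combined: 0.0119 + 0.073929 + 0.0984 = 0.184229 m³
In qt: 0.184229 / 0.000946353 = 194.673 qt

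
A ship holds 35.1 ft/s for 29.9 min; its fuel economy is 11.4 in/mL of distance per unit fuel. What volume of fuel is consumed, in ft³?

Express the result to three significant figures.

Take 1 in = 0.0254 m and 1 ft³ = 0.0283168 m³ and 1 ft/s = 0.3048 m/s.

35.1 ft/s → 10.6985 m/s
29.9 min → 1794 s
d = v × t = 10.6985 × 1794 = 19193.1 m
11.4 in/mL → 289560 m/m³
V = d / (distance per unit fuel) = 19193.1 / 289560 = 0.0662837 m³
In ft³: 0.0662837 / 0.0283168 = 2.34079 ft³

2.34 ft³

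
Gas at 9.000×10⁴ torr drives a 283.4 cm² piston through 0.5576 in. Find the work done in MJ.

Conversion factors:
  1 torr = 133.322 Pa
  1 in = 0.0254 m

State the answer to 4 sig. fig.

0.004816 MJ

9.000×10⁴ torr → 1.1999×10⁷ Pa
283.4 cm² → 0.02834 m²
F = P × A = 1.1999×10⁷ × 0.02834 = 340052 N
0.5576 in → 0.014163 m
W = F × d = 340052 × 0.014163 = 4816.16 J
In MJ: 4816.16 / 1000000 = 0.00481616 MJ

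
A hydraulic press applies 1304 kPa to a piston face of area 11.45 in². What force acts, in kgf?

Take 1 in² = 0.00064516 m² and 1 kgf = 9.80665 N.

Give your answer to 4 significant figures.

1304 kPa × 1000 → 1.304×10⁶ Pa
11.45 in² × 0.00064516 → 0.00738708 m²
F = P × A = 1.304×10⁶ Pa × 0.00738708 m² = 9632.75 N
9632.75 N ÷ (9.80665 N/kgf) = 982.267 kgf

982.3 kgf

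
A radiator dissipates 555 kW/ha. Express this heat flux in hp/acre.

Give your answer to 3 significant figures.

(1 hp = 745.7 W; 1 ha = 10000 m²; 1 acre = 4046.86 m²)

555 kW/ha × 1000 W/kW ÷ 10000 m²/ha = 55.5 W/m²
55.5 W/m² ÷ 745.7 W/hp × 4046.86 m²/acre = 301.194 hp/acre

301 hp/acre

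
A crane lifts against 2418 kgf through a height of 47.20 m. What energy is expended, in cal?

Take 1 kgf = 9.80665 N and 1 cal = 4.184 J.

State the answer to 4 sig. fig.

2.675×10⁵ cal

2418 kgf × 9.80665 = 23712.5 N
W = F × d = 23712.5 N × 47.2 m = 1.11923×10⁶ J
1.11923×10⁶ J ÷ (4.184 J/cal) = 267502 cal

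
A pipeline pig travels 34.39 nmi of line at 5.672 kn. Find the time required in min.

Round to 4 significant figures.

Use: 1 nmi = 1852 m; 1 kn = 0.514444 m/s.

34.39 nmi × 1852 = 63690.3 m
5.672 kn × 0.514444 = 2.91793 m/s
t = d / v = 63690.3 m / 2.91793 m/s = 21827.2 s
21827.2 s ÷ (60 s/min) = 363.787 min

363.8 min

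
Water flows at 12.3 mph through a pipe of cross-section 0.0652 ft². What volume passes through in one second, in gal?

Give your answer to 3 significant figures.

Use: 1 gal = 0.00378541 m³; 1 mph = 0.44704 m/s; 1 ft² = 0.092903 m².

12.3 mph × 0.44704 = 5.49859 m/s
0.0652 ft² × 0.092903 = 0.00605728 m²
V = v × A × t = 5.49859 m/s × 0.00605728 m² × 1 s = 0.0333065 m³
0.0333065 m³ ÷ (0.00378541 m³/gal) = 8.79865 gal

8.80 gal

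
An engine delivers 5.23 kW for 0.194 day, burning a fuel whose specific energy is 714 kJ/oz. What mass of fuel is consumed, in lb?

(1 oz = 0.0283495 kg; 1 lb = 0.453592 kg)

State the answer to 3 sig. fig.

7.67 lb

5.23 kW → 5230 W
0.194 day → 16761.6 s
E = P × t = 5230 × 16761.6 = 8.76632×10⁷ J
714 kJ/oz → 2.51856×10⁷ J/kg
m = E / e_s = 8.76632×10⁷ / 2.51856×10⁷ = 3.48069 kg
In lb: 3.48069 / 0.453592 = 7.67361 lb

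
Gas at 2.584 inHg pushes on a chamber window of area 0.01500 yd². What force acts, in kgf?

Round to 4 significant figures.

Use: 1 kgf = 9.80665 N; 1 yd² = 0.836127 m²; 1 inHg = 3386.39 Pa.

11.19 kgf

2.584 inHg × 3386.39 = 8750.43 Pa
0.01500 yd² × 0.836127 = 0.0125419 m²
F = P × A = 8750.43 Pa × 0.0125419 m² = 109.747 N
109.747 N ÷ (9.80665 N/kgf) = 11.1911 kgf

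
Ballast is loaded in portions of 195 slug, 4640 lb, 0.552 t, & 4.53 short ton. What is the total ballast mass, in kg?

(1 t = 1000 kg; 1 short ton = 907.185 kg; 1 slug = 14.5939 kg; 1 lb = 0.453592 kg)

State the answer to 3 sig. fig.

195 slug × 14.5939 = 2845.81 kg
4640 lb × 0.453592 = 2104.67 kg
0.552 t × 1000 = 552 kg
4.53 short ton × 907.185 = 4109.55 kg
Combined: 2845.81 + 2104.67 + 552 + 4109.55 = 9612.03 kg

9610 kg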